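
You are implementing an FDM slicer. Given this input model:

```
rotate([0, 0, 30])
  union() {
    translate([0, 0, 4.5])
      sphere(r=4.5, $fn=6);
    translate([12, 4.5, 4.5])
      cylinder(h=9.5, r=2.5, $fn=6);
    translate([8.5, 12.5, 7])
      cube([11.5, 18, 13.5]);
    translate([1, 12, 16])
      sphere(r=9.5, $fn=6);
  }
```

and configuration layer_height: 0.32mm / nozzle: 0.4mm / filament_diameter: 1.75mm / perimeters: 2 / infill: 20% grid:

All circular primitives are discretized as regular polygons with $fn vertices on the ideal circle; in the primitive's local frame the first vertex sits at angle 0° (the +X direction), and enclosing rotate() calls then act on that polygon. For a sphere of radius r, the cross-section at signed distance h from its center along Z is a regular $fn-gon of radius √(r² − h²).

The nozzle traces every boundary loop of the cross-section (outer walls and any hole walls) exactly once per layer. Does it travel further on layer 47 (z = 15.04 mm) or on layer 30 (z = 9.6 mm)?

Layer 47 (z = 15.04): the sphere is not intersected at this z (|z−center|=10.540 > r=4.5); the cylinder at (12, 4.5) is not intersected at this z (z outside [4.5, 14]); the cube at (8.5, 12.5) is present — its section is the full 11.5×18 rectangle (perimeter 59.00 mm); the sphere at (1, 12): section is a regular 6-gon, circumradius = √(r²−h²) = √(9.5²−0.96²) = 9.451 (perimeter = 2·6·9.451·sin(180°/6) = 56.71 mm); Taking the union: the regions partially overlap (shared area 2.39 mm²), so the edge portions inside another operand are dropped and the merged outline is re-measured after clipping — boundary = 107.84 mm; (whole slice rotated 30° about Z — lengths, areas and connectivity unchanged). So its perimeter = 107.84 mm. Layer 30 (z = 9.6): the sphere is absent (|z−center|=5.100 > r=4.5); the r=2.5 cylinder at (12, 4.5) gives a regular 6-gon of circumradius 2.5 (constant along its height) (perimeter = 2·6·2.500·sin(180°/6) = 15.00 mm); the 11.5×18 cube at (8.5, 12.5) contributes its full rectangle (perimeter 59.00 mm); the r=9.5 sphere at (1, 12) contributes a regular 6-gon of circumradius √(9.5²−6.4²) = 7.021 (perimeter = 2·6·7.021·sin(180°/6) = 42.12 mm); Merging all regions: the 3 present regions are separate (no shared area or edge), so areas and boundary lengths simply add and each stays a separate island — boundary = 116.12 mm; (whole slice rotated 30° about Z — lengths, areas and connectivity unchanged). So its perimeter = 116.12 mm. Layer 30 is larger (116.12 vs 107.84 mm).

layer 30 (z = 9.6 mm)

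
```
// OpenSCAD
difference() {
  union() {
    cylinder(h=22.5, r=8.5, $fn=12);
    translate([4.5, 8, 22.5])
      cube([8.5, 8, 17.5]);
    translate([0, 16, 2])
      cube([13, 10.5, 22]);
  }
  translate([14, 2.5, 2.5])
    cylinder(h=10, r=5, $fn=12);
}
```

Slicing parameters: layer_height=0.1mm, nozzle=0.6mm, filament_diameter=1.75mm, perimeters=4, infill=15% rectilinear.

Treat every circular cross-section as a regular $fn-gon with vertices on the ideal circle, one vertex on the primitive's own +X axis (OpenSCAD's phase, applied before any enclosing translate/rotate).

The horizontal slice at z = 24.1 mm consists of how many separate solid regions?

At z = 24.1 mm: the cylinder is not intersected at this z (z outside [0, 22.5]); the cube at (4.5, 8) (footprint 8.5×8) is included at this height; the cube at (0, 16) is absent (z outside [2, 24]); Combining (union): only the 8.5×8 cube at (4.5, 8) is present, so the union is just that shape — 1 connected region; the cylinder at (14, 2.5) does not reach this height (z outside [2.5, 12.5]); After the difference (first − rest): none of the subtracted shapes is present at this height, so that combined region is unchanged — 1 connected region. The result has 1 disconnected region.

1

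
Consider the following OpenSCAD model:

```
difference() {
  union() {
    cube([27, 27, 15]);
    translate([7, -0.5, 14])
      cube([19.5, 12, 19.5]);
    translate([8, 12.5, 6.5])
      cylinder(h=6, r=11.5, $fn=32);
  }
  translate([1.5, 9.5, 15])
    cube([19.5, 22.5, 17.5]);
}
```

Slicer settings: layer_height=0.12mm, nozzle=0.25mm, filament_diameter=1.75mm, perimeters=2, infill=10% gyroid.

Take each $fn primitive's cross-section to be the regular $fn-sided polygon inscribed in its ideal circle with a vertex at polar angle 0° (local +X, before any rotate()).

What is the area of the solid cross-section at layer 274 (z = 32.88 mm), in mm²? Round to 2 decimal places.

At z = 32.88 mm: the cube is not intersected at this z (z outside [0, 15]); the cube at (7, -0.5) (footprint 19.5×12) is included at this height (area 234.00 mm²); the cylinder at (8, 12.5) does not reach this height (z outside [6.5, 12.5]); Combining (union): only the 19.5×12 cube at (7, -0.5) is present, so the union is just that shape — area = 234.00 mm²; the cube at (1.5, 9.5) does not reach this height (z outside [15, 32.5]); After the difference (first − rest): none of the subtracted shapes is present at this height, so the result so far is unchanged — area = 234.00 mm². Overall, the cross-section is a single solid region. Net area = 234.00 mm².

234.00 mm²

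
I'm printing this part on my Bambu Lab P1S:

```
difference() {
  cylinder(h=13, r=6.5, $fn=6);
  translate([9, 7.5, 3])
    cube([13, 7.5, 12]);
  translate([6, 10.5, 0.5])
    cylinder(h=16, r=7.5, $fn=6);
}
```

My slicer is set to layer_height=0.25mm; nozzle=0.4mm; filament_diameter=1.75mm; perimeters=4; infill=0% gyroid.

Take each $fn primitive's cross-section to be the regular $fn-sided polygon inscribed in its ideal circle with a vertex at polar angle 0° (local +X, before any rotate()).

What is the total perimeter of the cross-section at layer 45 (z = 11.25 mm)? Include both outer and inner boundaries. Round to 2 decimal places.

39.00 mm

At z = 11.25 mm: the r=6.5 cylinder gives a regular 6-gon of circumradius 6.5 (constant along its height) (perimeter = 2·6·6.500·sin(180°/6) = 39.00 mm); the cube at (9, 7.5) (footprint 13×7.5) is included at this height (perimeter 41.00 mm); the r=7.5 cylinder at (6, 10.5) contributes a regular 6-gon of circumradius 7.5 (perimeter = 2·6·7.500·sin(180°/6) = 45.00 mm); Taking the first minus the rest: starting from the r=6.5 cylinder, the 13×7.5 cube at (9, 7.5) misses the remaining region (no effect); the r=7.5 cylinder at (6, 10.5) partially overlaps it — only the 3.15 mm² overlap (of its 146.14 mm²) is removed, clipping the outline — boundary = 39.00 mm. Overall, the cross-section is a single solid region. Total boundary length (outer) = 39.00 mm.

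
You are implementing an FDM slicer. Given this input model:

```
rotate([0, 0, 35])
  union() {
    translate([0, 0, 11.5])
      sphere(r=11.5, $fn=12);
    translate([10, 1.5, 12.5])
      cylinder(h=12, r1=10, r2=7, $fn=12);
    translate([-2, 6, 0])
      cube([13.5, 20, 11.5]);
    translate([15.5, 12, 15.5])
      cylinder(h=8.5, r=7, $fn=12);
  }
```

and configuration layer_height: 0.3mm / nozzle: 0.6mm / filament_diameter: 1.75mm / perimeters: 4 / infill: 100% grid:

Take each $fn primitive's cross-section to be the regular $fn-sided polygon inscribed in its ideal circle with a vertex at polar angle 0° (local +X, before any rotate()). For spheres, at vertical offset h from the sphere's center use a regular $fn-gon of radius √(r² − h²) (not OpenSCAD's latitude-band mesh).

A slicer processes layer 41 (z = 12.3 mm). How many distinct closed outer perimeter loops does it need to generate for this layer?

1

At z = 12.3 mm: the r=11.5 sphere contributes a regular 12-gon of circumradius √(11.5²−0.8²) = 11.472; the cone at (10, 1.5) does not reach this height (z outside [12.5, 24.5]); the cube at (-2, 6) does not reach this height (z outside [0, 11.5]); the cylinder at (15.5, 12) is not intersected at this z (z outside [15.5, 24]); Merging all regions: only the r=11.5 sphere is present, so the union is just that shape — 1 connected region; (rotated 35° about Z; rotation is an isometry so areas/perimeters/island counts are preserved). The result has 1 disconnected region.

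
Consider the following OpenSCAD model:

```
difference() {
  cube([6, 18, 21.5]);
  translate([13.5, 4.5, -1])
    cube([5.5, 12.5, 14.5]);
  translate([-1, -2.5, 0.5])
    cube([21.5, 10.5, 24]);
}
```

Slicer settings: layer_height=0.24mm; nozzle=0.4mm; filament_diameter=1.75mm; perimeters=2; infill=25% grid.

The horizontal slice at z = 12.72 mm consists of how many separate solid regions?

At z = 12.72 mm: the cube is present — its section is the full 6×18 rectangle; the cube at (13.5, 4.5) is present — its section is the full 5.5×12.5 rectangle; the cube at (-1, -2.5) (footprint 21.5×10.5) is included at this height; Subtracting the remaining from the first: starting from the 6×18 cube, the 5.5×12.5 cube at (13.5, 4.5) misses the remaining region (no effect); the 21.5×10.5 cube at (-1, -2.5) partially overlaps it — only the 48.00 mm² overlap (of its 225.75 mm²) is removed, clipping the outline — 1 connected region. The result has 1 disconnected region.

1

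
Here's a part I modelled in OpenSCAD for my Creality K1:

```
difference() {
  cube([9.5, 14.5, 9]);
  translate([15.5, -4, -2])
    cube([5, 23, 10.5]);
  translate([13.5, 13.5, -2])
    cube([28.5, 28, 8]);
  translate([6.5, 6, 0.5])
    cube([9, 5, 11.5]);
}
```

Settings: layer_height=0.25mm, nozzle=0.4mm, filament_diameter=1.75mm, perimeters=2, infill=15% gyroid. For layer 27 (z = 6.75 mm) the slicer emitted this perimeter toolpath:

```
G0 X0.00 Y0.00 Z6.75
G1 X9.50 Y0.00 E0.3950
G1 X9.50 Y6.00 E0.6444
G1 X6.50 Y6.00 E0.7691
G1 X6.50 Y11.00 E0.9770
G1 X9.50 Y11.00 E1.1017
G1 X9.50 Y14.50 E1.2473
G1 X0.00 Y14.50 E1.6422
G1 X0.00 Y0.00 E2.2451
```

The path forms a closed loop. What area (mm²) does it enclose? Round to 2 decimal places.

Apply the shoelace formula to the sequence of (X, Y) vertices; enclosed area = 122.75 mm².

122.75 mm²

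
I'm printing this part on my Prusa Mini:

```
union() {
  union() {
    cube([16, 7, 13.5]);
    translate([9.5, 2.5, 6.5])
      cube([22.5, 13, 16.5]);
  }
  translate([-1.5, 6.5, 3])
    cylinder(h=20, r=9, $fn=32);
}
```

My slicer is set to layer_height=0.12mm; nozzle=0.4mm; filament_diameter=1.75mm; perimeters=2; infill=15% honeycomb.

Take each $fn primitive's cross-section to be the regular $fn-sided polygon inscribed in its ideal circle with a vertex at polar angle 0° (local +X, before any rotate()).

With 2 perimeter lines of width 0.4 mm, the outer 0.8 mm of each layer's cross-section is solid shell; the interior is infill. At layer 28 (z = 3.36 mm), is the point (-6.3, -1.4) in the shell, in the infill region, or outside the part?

At z = 3.36 mm: the cube (footprint 16×7) is included at this height; the cube at (9.5, 2.5) is not intersected at this z (z outside [6.5, 23]); Taking the union: only the 16×7 cube is present, so the union is just that shape — 1 connected region; the r=9 cylinder at (-1.5, 6.5) gives a regular 32-gon of circumradius 9 (constant along its height); Merging all regions: the regions partially overlap (shared area 46.70 mm²), so overlapping operands fuse into one piece — 1 connected region. Overall, the cross-section is a single solid region. The nearest boundary edge runs (-4.94, -1.81)→(-6.50, -0.98); distance from the point to it = 0.27 mm. The point is not inside any of the regions above, so it lies outside the cross-section (0.27 mm from the nearest boundary).

outside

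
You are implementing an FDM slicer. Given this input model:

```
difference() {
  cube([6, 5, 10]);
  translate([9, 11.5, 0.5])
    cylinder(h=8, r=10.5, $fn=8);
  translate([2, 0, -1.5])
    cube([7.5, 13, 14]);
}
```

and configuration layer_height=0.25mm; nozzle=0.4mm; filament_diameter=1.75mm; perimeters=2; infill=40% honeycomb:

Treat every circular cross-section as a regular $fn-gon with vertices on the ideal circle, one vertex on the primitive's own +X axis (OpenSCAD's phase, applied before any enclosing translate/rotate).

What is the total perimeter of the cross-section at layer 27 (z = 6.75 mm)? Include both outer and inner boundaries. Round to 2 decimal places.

At z = 6.75 mm: the 6×5 cube contributes its full rectangle (perimeter 22.00 mm); the r=10.5 cylinder at (9, 11.5) contributes a regular 8-gon of circumradius 10.5 (perimeter = 2·8·10.500·sin(180°/8) = 64.29 mm); the 7.5×13 cube at (2, 0) contributes its full rectangle (perimeter 41.00 mm); After the difference (first − rest): starting from the 6×5 cube, the r=10.5 cylinder at (9, 11.5) partially overlaps it — only the 8.32 mm² overlap (of its 311.83 mm²) is removed, clipping the outline; the 7.5×13 cube at (2, 0) partially overlaps it — only the 12.28 mm² overlap (of its 97.50 mm²) is removed, clipping the outline — boundary = 13.55 mm. Overall, the cross-section is a single solid region. Total boundary length (outer) = 13.55 mm.

13.55 mm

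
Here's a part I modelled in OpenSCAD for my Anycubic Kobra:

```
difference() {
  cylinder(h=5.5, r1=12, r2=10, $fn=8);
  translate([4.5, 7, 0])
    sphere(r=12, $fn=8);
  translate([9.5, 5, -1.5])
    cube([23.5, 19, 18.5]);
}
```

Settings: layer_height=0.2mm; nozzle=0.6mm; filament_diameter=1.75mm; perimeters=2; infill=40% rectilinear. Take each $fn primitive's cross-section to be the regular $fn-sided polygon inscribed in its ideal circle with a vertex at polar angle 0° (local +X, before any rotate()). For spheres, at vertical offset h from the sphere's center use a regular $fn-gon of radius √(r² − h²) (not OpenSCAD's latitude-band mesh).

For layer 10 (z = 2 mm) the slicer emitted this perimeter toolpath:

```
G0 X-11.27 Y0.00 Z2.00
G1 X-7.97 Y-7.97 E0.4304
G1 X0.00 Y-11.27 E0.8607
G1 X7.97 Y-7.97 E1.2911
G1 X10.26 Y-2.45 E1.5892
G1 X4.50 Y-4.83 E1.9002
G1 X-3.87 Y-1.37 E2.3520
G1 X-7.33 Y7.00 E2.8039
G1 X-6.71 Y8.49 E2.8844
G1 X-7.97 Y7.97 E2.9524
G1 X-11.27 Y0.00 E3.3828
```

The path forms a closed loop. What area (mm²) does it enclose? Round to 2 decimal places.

159.97 mm²

Apply the shoelace formula to the sequence of (X, Y) vertices; enclosed area = 159.97 mm².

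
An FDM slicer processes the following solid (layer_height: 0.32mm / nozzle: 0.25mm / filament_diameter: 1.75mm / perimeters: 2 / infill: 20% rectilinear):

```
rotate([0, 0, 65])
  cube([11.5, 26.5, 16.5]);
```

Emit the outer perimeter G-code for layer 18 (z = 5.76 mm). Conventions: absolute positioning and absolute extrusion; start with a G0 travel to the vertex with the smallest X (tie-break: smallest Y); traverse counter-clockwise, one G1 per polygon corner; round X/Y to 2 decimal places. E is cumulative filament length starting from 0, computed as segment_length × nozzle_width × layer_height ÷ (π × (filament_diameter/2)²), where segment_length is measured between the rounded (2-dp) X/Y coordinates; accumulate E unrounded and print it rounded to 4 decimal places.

At z = 5.76 mm: the 11.5×26.5 cube contributes its full rectangle; (whole slice rotated 65° about Z — lengths, areas and connectivity unchanged). The outline is a single polygon with 4 vertices. Extrusion per mm of travel: 0.25 × 0.32 / (π × 0.875²) = 0.033260. Accumulating E over each segment gives final E = 2.5278.

G0 X-24.02 Y11.20 Z5.76
G1 X0.00 Y0.00 E0.8815
G1 X4.86 Y10.42 E1.2639
G1 X-19.16 Y21.62 E2.1454
G1 X-24.02 Y11.20 E2.5278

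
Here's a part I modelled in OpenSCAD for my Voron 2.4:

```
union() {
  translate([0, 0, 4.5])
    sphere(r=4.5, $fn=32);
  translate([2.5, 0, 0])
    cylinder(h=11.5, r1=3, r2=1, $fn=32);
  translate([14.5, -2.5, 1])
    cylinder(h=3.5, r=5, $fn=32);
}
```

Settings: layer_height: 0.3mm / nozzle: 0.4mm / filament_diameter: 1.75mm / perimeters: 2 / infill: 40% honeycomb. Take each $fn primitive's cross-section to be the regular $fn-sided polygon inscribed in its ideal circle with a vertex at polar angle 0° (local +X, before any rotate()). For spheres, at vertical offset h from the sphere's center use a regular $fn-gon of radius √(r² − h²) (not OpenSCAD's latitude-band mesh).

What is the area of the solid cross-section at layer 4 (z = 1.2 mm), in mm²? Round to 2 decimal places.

119.01 mm²

At z = 1.2 mm: the sphere: section is a regular 32-gon, circumradius = √(r²−h²) = √(4.5²−3.3²) = 3.059 (area = (32/2)·3.059²·sin(360°/32) = 29.22 mm²); the cone at (2.5, 0) (r1=3→r2=1) has section circumradius 2.791 here — a regular 32-gon (area = (32/2)·2.791²·sin(360°/32) = 24.32 mm²); the r=5 cylinder at (14.5, -2.5) contributes a regular 32-gon of circumradius 5 (area = (32/2)·5.000²·sin(360°/32) = 78.04 mm²); Merging all regions: the regions partially overlap — summed areas 131.57 mm² minus the doubly-counted overlap 12.56 mm² gives 119.01 mm² — area = 119.01 mm². Overall, the cross-section has 2 separate islands. Net area = 119.01 mm².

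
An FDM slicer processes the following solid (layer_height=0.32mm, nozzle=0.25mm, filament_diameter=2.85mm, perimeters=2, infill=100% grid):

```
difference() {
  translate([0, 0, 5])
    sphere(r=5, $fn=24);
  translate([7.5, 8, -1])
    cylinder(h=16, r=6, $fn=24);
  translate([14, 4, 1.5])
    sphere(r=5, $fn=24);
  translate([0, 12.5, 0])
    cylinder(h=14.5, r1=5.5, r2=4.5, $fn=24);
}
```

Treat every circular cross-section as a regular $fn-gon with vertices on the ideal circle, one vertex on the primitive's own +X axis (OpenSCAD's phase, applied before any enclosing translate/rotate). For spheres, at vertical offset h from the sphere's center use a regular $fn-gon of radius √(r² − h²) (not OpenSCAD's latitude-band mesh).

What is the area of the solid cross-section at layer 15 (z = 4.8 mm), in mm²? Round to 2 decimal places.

At z = 4.8 mm: the r=5 sphere slices to a regular 24-gon of circumradius 4.996 (√(r²−h²) with h=0.2 from center) (area = (24/2)·4.996²·sin(360°/24) = 77.52 mm²); the cylinder at (7.5, 8): section is a regular 24-gon, circumradius r=6 (area = (24/2)·6.000²·sin(360°/24) = 111.81 mm²); the r=5 sphere at (14, 4) contributes a regular 24-gon of circumradius √(5²−3.3²) = 3.756 (area = (24/2)·3.756²·sin(360°/24) = 43.82 mm²); the cone at (0, 12.5) (r1=5.5→r2=4.5) has section circumradius 5.169 here — a regular 24-gon (area = (24/2)·5.169²·sin(360°/24) = 82.98 mm²); After the difference (first − rest): starting from the r=5 sphere (77.52 mm²), the r=6 cylinder at (7.5, 8) misses the remaining region (no effect); the r=5 sphere at (14, 4) misses the remaining region (no effect); the cone at (0, 12.5) misses the remaining region (no effect) — area = 77.52 mm². Overall, the cross-section is a single solid region. Net area = 77.52 mm².

77.52 mm²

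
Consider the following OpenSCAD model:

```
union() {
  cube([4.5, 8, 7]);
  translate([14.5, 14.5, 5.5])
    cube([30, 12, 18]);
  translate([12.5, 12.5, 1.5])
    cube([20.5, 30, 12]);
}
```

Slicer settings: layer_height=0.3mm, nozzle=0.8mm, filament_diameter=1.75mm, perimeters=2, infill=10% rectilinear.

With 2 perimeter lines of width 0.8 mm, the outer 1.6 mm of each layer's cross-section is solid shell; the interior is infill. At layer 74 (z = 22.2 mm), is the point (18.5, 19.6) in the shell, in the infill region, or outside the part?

infill

At z = 22.2 mm: the cube is not intersected at this z (z outside [0, 7]); the cube at (14.5, 14.5) is present — its section is the full 30×12 rectangle; the cube at (12.5, 12.5) is absent (z outside [1.5, 13.5]); Combining (union): only the 30×12 cube at (14.5, 14.5) is present, so the union is just that shape — 1 connected region. Overall, the cross-section is a single solid region. The nearest boundary edge runs (14.50, 26.50)→(14.50, 14.50); distance from the point to it = 4.00 mm. The point is inside the cross-section and 4.00 mm from the nearest boundary — more than the 1.6 mm shell width (2 × 0.8), so it's in the infill interior.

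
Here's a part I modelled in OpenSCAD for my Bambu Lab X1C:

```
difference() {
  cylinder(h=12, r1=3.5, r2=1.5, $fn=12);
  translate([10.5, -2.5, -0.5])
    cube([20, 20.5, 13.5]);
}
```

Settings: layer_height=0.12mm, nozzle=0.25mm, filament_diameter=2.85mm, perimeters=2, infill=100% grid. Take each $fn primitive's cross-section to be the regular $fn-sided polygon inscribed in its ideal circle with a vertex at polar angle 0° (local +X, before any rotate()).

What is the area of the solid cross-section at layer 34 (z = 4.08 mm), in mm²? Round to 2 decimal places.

At z = 4.08 mm: the cone contributes a regular 12-gon of circumradius 2.820 (interpolated between r1=3.5 and r2=1.5 at t=0.340) (area = (12/2)·2.820²·sin(360°/12) = 23.86 mm²); the cube at (10.5, -2.5) (footprint 20×20.5) is included at this height (area 410.00 mm²); After the difference (first − rest): starting from the cone (23.86 mm²), the 20×20.5 cube at (10.5, -2.5) misses the remaining region (no effect) — area = 23.86 mm². Overall, the cross-section is a single solid region. Net area = 23.86 mm².

23.86 mm²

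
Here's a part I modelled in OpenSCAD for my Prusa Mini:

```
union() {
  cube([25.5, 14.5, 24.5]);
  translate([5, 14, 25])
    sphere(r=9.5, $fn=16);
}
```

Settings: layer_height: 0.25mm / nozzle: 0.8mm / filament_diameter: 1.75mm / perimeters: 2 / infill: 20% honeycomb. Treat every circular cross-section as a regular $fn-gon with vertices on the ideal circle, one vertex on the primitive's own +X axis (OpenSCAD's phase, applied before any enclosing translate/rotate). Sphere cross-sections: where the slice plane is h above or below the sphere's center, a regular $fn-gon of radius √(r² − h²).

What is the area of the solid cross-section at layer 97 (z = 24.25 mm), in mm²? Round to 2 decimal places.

At z = 24.25 mm: the 25.5×14.5 cube contributes its full rectangle (area 369.75 mm²); the r=9.5 sphere at (5, 14) contributes a regular 16-gon of circumradius √(9.5²−0.75²) = 9.470 (area = (16/2)·9.470²·sin(360°/16) = 274.58 mm²); Merging all regions: the regions partially overlap — summed areas 644.33 mm² minus the doubly-counted overlap 120.28 mm² gives 524.05 mm² — area = 524.05 mm². Overall, the cross-section is a single solid region. Net area = 524.05 mm².

524.05 mm²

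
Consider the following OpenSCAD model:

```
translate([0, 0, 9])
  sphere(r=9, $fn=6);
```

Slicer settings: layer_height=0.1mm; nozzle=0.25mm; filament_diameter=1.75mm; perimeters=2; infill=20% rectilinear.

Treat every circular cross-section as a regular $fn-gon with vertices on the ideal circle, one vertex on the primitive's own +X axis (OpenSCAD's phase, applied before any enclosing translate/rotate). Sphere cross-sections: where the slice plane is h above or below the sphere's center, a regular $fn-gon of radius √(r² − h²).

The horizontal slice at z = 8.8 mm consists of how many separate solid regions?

At z = 8.8 mm: the r=9 sphere slices to a regular 6-gon of circumradius 8.998 (√(r²−h²) with h=0.2 from center). The result has 1 disconnected region.

1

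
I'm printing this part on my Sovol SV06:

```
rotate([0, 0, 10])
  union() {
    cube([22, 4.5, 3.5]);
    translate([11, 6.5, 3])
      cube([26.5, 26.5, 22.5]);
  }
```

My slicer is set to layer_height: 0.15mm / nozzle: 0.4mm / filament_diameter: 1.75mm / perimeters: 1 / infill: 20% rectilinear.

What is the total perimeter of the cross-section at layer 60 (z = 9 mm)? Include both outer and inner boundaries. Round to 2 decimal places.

At z = 9 mm: the cube is not intersected at this z (z outside [0, 3.5]); the 26.5×26.5 cube at (11, 6.5) contributes its full rectangle (perimeter 106.00 mm); Taking the union: only the 26.5×26.5 cube at (11, 6.5) is present, so the union is just that shape — boundary = 106.00 mm; (rotated 10° about Z; rotation is an isometry so areas/perimeters/island counts are preserved). Overall, the cross-section is a single solid region. Total boundary length (outer) = 106.00 mm.

106.00 mm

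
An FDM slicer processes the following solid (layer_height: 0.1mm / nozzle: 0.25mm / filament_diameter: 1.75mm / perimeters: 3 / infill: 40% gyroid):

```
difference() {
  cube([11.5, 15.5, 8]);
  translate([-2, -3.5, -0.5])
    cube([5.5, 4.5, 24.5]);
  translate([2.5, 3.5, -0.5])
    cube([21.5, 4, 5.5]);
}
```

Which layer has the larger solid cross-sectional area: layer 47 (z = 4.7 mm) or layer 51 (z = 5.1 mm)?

layer 51 (z = 5.1 mm)

Layer 47 (z = 4.7): the cube is present — its section is the full 11.5×15.5 rectangle (area 178.25 mm²); the cube at (-2, -3.5) (footprint 5.5×4.5) is included at this height (area 24.75 mm²); the cube at (2.5, 3.5) (footprint 21.5×4) is included at this height (area 86.00 mm²); Taking the first minus the rest: starting from the 11.5×15.5 cube (178.25 mm²), the 5.5×4.5 cube at (-2, -3.5) partially overlaps it — only the 3.50 mm² overlap (of its 24.75 mm²) is removed, clipping the outline; the 21.5×4 cube at (2.5, 3.5) partially overlaps it — only the 36.00 mm² overlap (of its 86.00 mm²) is removed, clipping the outline — area = 138.75 mm². So its area = 138.75 mm². Layer 51 (z = 5.1): the 11.5×15.5 cube contributes its full rectangle (area 178.25 mm²); the cube at (-2, -3.5) is present — its section is the full 5.5×4.5 rectangle (area 24.75 mm²); the cube at (2.5, 3.5) is not intersected at this z (z outside [-0.5, 5]); Taking the first minus the rest: starting from the 11.5×15.5 cube (178.25 mm²), the 5.5×4.5 cube at (-2, -3.5) partially overlaps it — only the 3.50 mm² overlap (of its 24.75 mm²) is removed, clipping the outline — area = 174.75 mm². So its area = 174.75 mm². Layer 51 is larger (174.75 vs 138.75 mm²).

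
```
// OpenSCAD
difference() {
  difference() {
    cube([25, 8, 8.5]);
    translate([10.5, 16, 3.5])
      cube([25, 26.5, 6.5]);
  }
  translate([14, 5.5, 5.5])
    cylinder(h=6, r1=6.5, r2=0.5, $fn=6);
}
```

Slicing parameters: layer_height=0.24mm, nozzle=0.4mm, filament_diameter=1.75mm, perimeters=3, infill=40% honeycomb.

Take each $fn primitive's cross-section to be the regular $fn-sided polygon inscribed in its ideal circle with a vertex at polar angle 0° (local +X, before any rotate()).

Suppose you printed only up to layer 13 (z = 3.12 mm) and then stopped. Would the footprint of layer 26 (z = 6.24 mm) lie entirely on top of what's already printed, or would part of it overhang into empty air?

entirely on top

Compare the two slices. At z = 3.12: the 25×8 cube contributes its full rectangle (area 200.00 mm²); the cube at (10.5, 16) does not reach this height (z outside [3.5, 10]); After the difference (first − rest): none of the subtracted shapes is present at this height, so the 25×8 cube is unchanged — area = 200.00 mm²; the cone at (14, 5.5) is not intersected at this z (z outside [5.5, 11.5]); After the difference (first − rest): none of the subtracted shapes is present at this height, so the result so far is unchanged — area = 200.00 mm². At z = 6.24: the cube is present — its section is the full 25×8 rectangle (area 200.00 mm²); the cube at (10.5, 16) is present — its section is the full 25×26.5 rectangle (area 662.50 mm²); Subtracting the remaining from the first: starting from the 25×8 cube (200.00 mm²), the 25×26.5 cube at (10.5, 16) misses the remaining region (no effect) — area = 200.00 mm²; the cone at (14, 5.5) (r1=6.5→r2=0.5) has section circumradius 5.760 here — a regular 6-gon (area = (6/2)·5.760²·sin(360°/6) = 86.20 mm²); Taking the first minus the rest: starting from the result so far (200.00 mm²), the cone at (14, 5.5) partially overlaps it — only the 68.29 mm² overlap (of its 86.20 mm²) is removed, clipping the outline — area = 131.71 mm². Checking containment: the cross-section at z = 6.24 is a subset of the cross-section at z = 3.12.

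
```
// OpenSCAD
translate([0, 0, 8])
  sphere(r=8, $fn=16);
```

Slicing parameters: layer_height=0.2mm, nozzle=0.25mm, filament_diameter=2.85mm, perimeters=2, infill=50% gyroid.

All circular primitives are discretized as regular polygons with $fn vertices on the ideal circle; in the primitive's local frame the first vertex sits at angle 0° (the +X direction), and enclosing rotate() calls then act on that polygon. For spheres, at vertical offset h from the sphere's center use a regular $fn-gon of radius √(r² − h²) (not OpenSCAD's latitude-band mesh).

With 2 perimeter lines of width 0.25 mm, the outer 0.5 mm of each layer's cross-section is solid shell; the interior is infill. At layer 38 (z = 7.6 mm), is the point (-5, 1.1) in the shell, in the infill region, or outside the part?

infill

At z = 7.6 mm: the sphere: section is a regular 16-gon, circumradius = √(r²−h²) = √(8²−0.4²) = 7.990. Overall, the cross-section is a single solid region. The nearest boundary edge runs (-7.38, 3.06)→(-7.99, 0.00); distance from the point to it = 2.72 mm. The point is inside the cross-section and 2.72 mm from the nearest boundary — more than the 0.5 mm shell width (2 × 0.25), so it's in the infill interior.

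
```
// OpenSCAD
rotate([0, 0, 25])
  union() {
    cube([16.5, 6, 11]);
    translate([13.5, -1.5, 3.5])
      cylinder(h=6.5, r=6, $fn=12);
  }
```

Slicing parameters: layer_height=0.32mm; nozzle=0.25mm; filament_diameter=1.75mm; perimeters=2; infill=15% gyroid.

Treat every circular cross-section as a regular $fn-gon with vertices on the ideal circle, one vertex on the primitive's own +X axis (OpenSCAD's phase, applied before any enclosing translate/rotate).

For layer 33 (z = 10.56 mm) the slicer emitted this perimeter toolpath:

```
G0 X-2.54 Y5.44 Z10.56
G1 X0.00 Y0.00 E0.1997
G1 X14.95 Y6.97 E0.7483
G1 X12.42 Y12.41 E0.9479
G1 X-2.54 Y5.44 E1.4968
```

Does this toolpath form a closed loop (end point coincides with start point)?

yes

Start point (G0): (-2.54, 5.44). End point (last G1): the path returns to the start — closed.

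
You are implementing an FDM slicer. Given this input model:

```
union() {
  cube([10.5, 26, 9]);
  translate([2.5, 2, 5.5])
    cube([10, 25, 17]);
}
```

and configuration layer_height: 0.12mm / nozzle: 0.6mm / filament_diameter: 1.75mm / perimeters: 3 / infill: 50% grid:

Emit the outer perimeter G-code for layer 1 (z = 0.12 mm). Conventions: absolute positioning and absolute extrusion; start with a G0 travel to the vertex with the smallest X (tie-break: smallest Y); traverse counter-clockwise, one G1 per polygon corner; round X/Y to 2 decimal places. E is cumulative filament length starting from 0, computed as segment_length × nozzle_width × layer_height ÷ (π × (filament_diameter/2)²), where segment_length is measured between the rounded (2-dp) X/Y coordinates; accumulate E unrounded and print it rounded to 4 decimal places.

G0 X0.00 Y0.00 Z0.12
G1 X10.50 Y0.00 E0.3143
G1 X10.50 Y26.00 E1.0926
G1 X0.00 Y26.00 E1.4069
G1 X0.00 Y0.00 E2.1852

At z = 0.12 mm: the 10.5×26 cube contributes its full rectangle; the cube at (2.5, 2) is not intersected at this z (z outside [5.5, 22.5]); Combining (union): only the 10.5×26 cube is present, so the union is just that shape — 1 connected region. The outline is a single polygon with 4 vertices. Extrusion per mm of travel: 0.6 × 0.12 / (π × 0.875²) = 0.029934. Accumulating E over each segment gives final E = 2.1852.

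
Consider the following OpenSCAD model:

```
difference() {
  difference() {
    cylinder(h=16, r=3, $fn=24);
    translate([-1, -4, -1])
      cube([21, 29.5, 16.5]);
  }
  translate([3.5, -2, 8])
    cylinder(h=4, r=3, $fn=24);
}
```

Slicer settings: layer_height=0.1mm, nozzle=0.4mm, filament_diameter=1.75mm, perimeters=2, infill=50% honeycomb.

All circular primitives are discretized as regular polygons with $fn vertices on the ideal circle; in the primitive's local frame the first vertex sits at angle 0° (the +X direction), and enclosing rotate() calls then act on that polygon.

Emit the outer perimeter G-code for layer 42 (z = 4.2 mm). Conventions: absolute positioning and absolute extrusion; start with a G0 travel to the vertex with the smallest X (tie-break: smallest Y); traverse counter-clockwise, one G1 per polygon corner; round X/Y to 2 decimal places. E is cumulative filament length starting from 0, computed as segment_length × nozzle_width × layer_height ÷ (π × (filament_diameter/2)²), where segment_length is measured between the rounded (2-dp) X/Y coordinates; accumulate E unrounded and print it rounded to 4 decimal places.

G0 X-3.00 Y0.00 Z4.20
G1 X-2.90 Y-0.78 E0.0131
G1 X-2.60 Y-1.50 E0.0260
G1 X-2.12 Y-2.12 E0.0391
G1 X-1.50 Y-2.60 E0.0521
G1 X-1.00 Y-2.81 E0.0611
G1 X-1.00 Y2.81 E0.1546
G1 X-1.50 Y2.60 E0.1636
G1 X-2.12 Y2.12 E0.1767
G1 X-2.60 Y1.50 E0.1897
G1 X-2.90 Y0.78 E0.2027
G1 X-3.00 Y0.00 E0.2158

At z = 4.2 mm: the cylinder: section is a regular 24-gon, circumradius r=3; the cube at (-1, -4) is present — its section is the full 21×29.5 rectangle; Subtracting the remaining from the first: starting from the r=3 cylinder, the 21×29.5 cube at (-1, -4) partially overlaps it — only the 19.83 mm² overlap (of its 619.50 mm²) is removed, clipping the outline — 1 connected region; the cylinder at (3.5, -2) does not reach this height (z outside [8, 12]); After the difference (first − rest): none of the subtracted shapes is present at this height, so that combined region is unchanged — 1 connected region. The outline is a single polygon with 11 vertices. Extrusion per mm of travel: 0.4 × 0.1 / (π × 0.875²) = 0.016630. Accumulating E over each segment gives final E = 0.2158.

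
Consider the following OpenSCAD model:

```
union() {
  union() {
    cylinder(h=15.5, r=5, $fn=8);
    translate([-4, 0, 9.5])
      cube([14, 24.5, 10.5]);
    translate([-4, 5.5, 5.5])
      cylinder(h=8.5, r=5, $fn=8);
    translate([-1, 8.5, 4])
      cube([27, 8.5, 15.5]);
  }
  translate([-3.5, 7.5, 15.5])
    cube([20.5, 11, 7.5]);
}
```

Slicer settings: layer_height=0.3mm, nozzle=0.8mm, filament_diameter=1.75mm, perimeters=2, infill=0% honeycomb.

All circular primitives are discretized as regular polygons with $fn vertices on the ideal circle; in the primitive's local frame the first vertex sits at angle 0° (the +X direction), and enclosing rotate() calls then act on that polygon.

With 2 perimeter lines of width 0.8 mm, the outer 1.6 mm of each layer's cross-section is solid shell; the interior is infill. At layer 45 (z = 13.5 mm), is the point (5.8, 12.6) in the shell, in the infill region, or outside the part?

At z = 13.5 mm: the cylinder: section is a regular 8-gon, circumradius r=5; the cube at (-4, 0) (footprint 14×24.5) is included at this height; the cylinder at (-4, 5.5): section is a regular 8-gon, circumradius r=5; the 27×8.5 cube at (-1, 8.5) contributes its full rectangle; Merging all regions: the regions partially overlap (shared area 163.65 mm²), so overlapping operands fuse into one piece — 1 connected region; the cube at (-3.5, 7.5) is not intersected at this z (z outside [15.5, 23]); Merging all regions: only the result so far is present, so the union is just that shape — 1 connected region. Overall, the cross-section is a single solid region. The nearest boundary edge runs (26.00, 8.50)→(10.00, 8.50); distance from the point to it = 5.87 mm. The point is inside the cross-section and 5.87 mm from the nearest boundary — more than the 1.6 mm shell width (2 × 0.8), so it's in the infill interior.

infill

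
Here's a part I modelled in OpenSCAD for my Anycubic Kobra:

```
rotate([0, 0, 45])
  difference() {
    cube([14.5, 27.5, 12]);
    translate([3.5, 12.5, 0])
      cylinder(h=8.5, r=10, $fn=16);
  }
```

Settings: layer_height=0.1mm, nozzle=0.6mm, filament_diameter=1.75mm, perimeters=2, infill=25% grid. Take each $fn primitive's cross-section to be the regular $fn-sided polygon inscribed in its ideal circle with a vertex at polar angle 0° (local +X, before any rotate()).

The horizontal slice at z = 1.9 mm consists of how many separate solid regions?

At z = 1.9 mm: the 14.5×27.5 cube contributes its full rectangle; the cylinder at (3.5, 12.5): section is a regular 16-gon, circumradius r=10; Taking the first minus the rest: starting from the 14.5×27.5 cube, the r=10 cylinder at (3.5, 12.5) partially overlaps it — only the 220.64 mm² overlap (of its 306.15 mm²) is removed, clipping the outline — 1 connected region; (rotated 45° about Z; rotation is an isometry so areas/perimeters/island counts are preserved). The result has 1 disconnected region.

1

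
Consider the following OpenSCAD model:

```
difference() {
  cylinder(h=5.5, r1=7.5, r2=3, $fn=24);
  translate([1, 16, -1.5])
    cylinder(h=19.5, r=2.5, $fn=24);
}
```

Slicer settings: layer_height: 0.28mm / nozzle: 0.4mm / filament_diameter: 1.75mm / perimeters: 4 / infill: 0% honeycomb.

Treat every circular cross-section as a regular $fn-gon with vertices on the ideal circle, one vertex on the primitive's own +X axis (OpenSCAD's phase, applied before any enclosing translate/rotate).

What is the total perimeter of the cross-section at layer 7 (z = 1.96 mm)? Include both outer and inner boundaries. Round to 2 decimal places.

36.94 mm

At z = 1.96 mm: the cone: at t=0.356 of its height the radius interpolates to r₁+(r₂−r₁)t = 5.896, giving a regular 24-gon of that circumradius (perimeter = 2·24·5.896·sin(180°/24) = 36.94 mm); the r=2.5 cylinder at (1, 16) gives a regular 24-gon of circumradius 2.5 (constant along its height) (perimeter = 2·24·2.500·sin(180°/24) = 15.66 mm); After the difference (first − rest): starting from the cone, the r=2.5 cylinder at (1, 16) misses the remaining region (no effect) — boundary = 36.94 mm. Overall, the cross-section is a single solid region. Total boundary length (outer) = 36.94 mm.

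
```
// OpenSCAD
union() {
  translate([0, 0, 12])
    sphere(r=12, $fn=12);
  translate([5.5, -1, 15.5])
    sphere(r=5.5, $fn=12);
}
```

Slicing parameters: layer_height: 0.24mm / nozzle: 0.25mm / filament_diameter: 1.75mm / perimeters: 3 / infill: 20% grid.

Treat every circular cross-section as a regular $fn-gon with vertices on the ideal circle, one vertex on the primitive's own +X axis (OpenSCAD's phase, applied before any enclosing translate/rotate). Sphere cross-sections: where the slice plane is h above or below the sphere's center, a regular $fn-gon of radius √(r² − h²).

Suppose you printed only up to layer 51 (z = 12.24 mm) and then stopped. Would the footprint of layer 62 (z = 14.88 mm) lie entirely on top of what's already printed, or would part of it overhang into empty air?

entirely on top

Compare the two slices. At z = 12.24: the r=12 sphere slices to a regular 12-gon of circumradius 11.998 (√(r²−h²) with h=0.24 from center) (area = (12/2)·11.998²·sin(360°/12) = 431.83 mm²); the r=5.5 sphere at (5.5, -1) slices to a regular 12-gon of circumradius 4.430 (√(r²−h²) with h=3.26 from center) (area = (12/2)·4.430²·sin(360°/12) = 58.87 mm²); Combining (union): the r=5.5 sphere at (5.5, -1) lies entirely inside the r=12 sphere, so the union is just the r=12 sphere — area = 431.83 mm². At z = 14.88: the r=12 sphere slices to a regular 12-gon of circumradius 11.649 (√(r²−h²) with h=2.88 from center) (area = (12/2)·11.649²·sin(360°/12) = 407.12 mm²); the sphere at (5.5, -1): section is a regular 12-gon, circumradius = √(r²−h²) = √(5.5²−0.62²) = 5.465 (area = (12/2)·5.465²·sin(360°/12) = 89.60 mm²); Merging all regions: the r=5.5 sphere at (5.5, -1) lies entirely inside the r=12 sphere, so the union is just the r=12 sphere — area = 407.12 mm². Checking containment: the cross-section at z = 14.88 is a subset of the cross-section at z = 12.24.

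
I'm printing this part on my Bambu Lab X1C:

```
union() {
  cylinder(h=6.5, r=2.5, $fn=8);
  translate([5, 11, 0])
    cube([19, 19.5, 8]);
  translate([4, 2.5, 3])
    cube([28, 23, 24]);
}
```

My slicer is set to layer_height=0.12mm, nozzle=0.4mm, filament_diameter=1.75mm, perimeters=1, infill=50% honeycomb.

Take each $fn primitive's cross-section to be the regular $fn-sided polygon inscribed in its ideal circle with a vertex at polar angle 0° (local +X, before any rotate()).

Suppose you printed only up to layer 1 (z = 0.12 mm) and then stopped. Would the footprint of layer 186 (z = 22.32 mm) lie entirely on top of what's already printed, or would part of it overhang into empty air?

part overhangs

Compare the two slices. At z = 0.12: the r=2.5 cylinder gives a regular 8-gon of circumradius 2.5 (constant along its height) (area = (8/2)·2.500²·sin(360°/8) = 17.68 mm²); the cube at (5, 11) (footprint 19×19.5) is included at this height (area 370.50 mm²); the cube at (4, 2.5) is absent (z outside [3, 27]); Merging all regions: the 2 present regions are separate (no shared area or edge), so areas and boundary lengths simply add and each stays a separate island — area = 388.18 mm². At z = 22.32: the cylinder is absent (z outside [0, 6.5]); the cube at (5, 11) is not intersected at this z (z outside [0, 8]); the 28×23 cube at (4, 2.5) contributes its full rectangle (area 644.00 mm²); Merging all regions: only the 28×23 cube at (4, 2.5) is present, so the union is just that shape — area = 644.00 mm². Checking containment: at z = 22.32 the cross-section extends beyond the z = 0.12 cross-section by about 368.50 mm².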